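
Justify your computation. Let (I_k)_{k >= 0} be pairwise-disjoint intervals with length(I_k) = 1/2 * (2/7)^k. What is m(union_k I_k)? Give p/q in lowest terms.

By countable additivity of the Lebesgue measure on pairwise disjoint measurable sets,
  m(union_{k >= 0} I_k) = sum_{k >= 0} m(I_k) = sum_{k >= 0} a * r^k,
  with a = 1/2 and r = 2/7.
Since 0 < r = 2/7 < 1, the geometric series converges:
  sum_{k >= 0} a * r^k = a / (1 - r).
  = 1/2 / (1 - 2/7)
  = 1/2 / (5/7)
  = 7/10.

7/10


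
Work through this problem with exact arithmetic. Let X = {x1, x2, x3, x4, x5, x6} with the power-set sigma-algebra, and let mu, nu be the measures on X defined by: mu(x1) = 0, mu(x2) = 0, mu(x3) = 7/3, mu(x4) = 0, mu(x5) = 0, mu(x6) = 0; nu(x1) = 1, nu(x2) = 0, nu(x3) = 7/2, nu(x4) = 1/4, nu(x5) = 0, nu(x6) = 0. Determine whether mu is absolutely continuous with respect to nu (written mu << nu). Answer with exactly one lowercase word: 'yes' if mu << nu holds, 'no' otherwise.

mu << nu means: every nu-null measurable set is also mu-null; equivalently, for every atom x, if nu({x}) = 0 then mu({x}) = 0.
Checking each atom:
  x1: nu = 1 > 0 -> no constraint.
  x2: nu = 0, mu = 0 -> consistent with mu << nu.
  x3: nu = 7/2 > 0 -> no constraint.
  x4: nu = 1/4 > 0 -> no constraint.
  x5: nu = 0, mu = 0 -> consistent with mu << nu.
  x6: nu = 0, mu = 0 -> consistent with mu << nu.
No atom violates the condition. Therefore mu << nu.

yes


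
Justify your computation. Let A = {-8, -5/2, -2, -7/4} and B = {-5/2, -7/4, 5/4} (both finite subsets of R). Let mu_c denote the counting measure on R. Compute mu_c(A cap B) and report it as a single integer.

Counting measure on a finite set equals cardinality. mu_c(A cap B) = |A cap B| (elements appearing in both).
Enumerating the elements of A that also lie in B gives 2 element(s).
So mu_c(A cap B) = 2.

2


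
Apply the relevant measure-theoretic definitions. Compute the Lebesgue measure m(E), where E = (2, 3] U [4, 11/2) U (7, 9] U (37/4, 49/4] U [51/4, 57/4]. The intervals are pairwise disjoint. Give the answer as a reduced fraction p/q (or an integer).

For pairwise disjoint intervals, m(union_i I_i) = sum_i m(I_i),
and m is invariant under swapping open/closed endpoints (single points have measure 0).
So m(E) = sum_i (b_i - a_i).
  I_1 has length 3 - 2 = 1.
  I_2 has length 11/2 - 4 = 3/2.
  I_3 has length 9 - 7 = 2.
  I_4 has length 49/4 - 37/4 = 3.
  I_5 has length 57/4 - 51/4 = 3/2.
Summing:
  m(E) = 1 + 3/2 + 2 + 3 + 3/2 = 9.

9


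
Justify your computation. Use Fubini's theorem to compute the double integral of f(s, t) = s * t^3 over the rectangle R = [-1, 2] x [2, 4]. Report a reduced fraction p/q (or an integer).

f(s, t) is a tensor product of a function of s and a function of t, and both factors are bounded continuous (hence Lebesgue integrable) on the rectangle, so Fubini's theorem applies:
  integral_R f d(m x m) = (integral_a1^b1 s ds) * (integral_a2^b2 t^3 dt).
Inner integral in s: integral_{-1}^{2} s ds = (2^2 - (-1)^2)/2
  = 3/2.
Inner integral in t: integral_{2}^{4} t^3 dt = (4^4 - 2^4)/4
  = 60.
Product: (3/2) * (60) = 90.

90


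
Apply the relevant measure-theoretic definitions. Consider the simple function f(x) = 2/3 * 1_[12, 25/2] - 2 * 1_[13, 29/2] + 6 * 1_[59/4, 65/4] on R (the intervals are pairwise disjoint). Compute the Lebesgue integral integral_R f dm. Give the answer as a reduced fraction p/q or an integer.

For a simple function f = sum_i c_i * 1_{A_i} with disjoint A_i,
  integral f dm = sum_i c_i * m(A_i).
Lengths of the A_i:
  m(A_1) = 25/2 - 12 = 1/2.
  m(A_2) = 29/2 - 13 = 3/2.
  m(A_3) = 65/4 - 59/4 = 3/2.
Contributions c_i * m(A_i):
  (2/3) * (1/2) = 1/3.
  (-2) * (3/2) = -3.
  (6) * (3/2) = 9.
Total: 1/3 - 3 + 9 = 19/3.

19/3


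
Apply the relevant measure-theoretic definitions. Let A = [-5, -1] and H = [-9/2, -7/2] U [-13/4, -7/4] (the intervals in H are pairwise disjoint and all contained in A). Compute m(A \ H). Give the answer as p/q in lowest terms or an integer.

The ambient interval has length m(A) = -1 - (-5) = 4.
Since the holes are disjoint and sit inside A, by finite additivity
  m(H) = sum_i (b_i - a_i), and m(A \ H) = m(A) - m(H).
Computing the hole measures:
  m(H_1) = -7/2 - (-9/2) = 1.
  m(H_2) = -7/4 - (-13/4) = 3/2.
Summed: m(H) = 1 + 3/2 = 5/2.
So m(A \ H) = 4 - 5/2 = 3/2.

3/2


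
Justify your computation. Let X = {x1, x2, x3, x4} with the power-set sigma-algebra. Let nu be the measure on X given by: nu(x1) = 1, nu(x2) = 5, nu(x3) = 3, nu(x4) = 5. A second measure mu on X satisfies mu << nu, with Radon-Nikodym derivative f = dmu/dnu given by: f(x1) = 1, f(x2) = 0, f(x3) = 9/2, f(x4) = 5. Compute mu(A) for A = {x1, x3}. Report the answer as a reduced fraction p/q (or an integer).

By the defining property of the Radon-Nikodym derivative, for every measurable set A,
  mu(A) = integral_A f dnu.
Since nu is a discrete measure concentrated on the atoms of X, the integral over A reduces to the sum
  mu(A) = sum_{x in A} f(x) * nu({x}).
Computing each term:
  x1: f(x1) * nu(x1) = 1 * 1 = 1.
  x3: f(x3) * nu(x3) = 9/2 * 3 = 27/2.
Summing: mu(A) = 1 + 27/2 = 29/2.

29/2


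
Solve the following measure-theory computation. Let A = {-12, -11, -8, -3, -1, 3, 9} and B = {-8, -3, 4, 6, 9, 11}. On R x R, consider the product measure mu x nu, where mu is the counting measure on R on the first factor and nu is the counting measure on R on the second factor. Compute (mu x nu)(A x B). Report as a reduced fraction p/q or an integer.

For a measurable rectangle A x B, the product measure satisfies
  (mu x nu)(A x B) = mu(A) * nu(B).
  mu(A) = 7.
  nu(B) = 6.
  (mu x nu)(A x B) = 7 * 6 = 42.

42


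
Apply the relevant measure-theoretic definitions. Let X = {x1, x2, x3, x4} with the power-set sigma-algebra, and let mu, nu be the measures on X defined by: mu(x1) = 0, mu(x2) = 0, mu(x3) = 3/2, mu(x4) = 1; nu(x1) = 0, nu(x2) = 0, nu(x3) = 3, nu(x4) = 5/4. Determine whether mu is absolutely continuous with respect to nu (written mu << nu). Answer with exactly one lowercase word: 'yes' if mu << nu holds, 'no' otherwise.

mu << nu means: every nu-null measurable set is also mu-null; equivalently, for every atom x, if nu({x}) = 0 then mu({x}) = 0.
Checking each atom:
  x1: nu = 0, mu = 0 -> consistent with mu << nu.
  x2: nu = 0, mu = 0 -> consistent with mu << nu.
  x3: nu = 3 > 0 -> no constraint.
  x4: nu = 5/4 > 0 -> no constraint.
No atom violates the condition. Therefore mu << nu.

yes


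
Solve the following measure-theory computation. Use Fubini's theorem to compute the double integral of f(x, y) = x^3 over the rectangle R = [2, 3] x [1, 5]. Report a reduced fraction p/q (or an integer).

f(x, y) is a tensor product of a function of x and a function of y, and both factors are bounded continuous (hence Lebesgue integrable) on the rectangle, so Fubini's theorem applies:
  integral_R f d(m x m) = (integral_a1^b1 x^3 dx) * (integral_a2^b2 1 dy).
Inner integral in x: integral_{2}^{3} x^3 dx = (3^4 - 2^4)/4
  = 65/4.
Inner integral in y: integral_{1}^{5} 1 dy = (5^1 - 1^1)/1
  = 4.
Product: (65/4) * (4) = 65.

65


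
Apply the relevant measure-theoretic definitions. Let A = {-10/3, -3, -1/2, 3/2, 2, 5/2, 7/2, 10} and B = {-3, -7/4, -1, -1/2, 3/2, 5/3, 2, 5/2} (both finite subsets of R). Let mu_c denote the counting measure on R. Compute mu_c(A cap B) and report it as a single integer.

Counting measure on a finite set equals cardinality. mu_c(A cap B) = |A cap B| (elements appearing in both).
Enumerating the elements of A that also lie in B gives 5 element(s).
So mu_c(A cap B) = 5.

5


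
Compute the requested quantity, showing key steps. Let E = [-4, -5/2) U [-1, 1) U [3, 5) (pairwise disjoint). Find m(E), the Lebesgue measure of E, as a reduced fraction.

For pairwise disjoint intervals, m(union_i I_i) = sum_i m(I_i),
and m is invariant under swapping open/closed endpoints (single points have measure 0).
So m(E) = sum_i (b_i - a_i).
  I_1 has length -5/2 - (-4) = 3/2.
  I_2 has length 1 - (-1) = 2.
  I_3 has length 5 - 3 = 2.
Summing:
  m(E) = 3/2 + 2 + 2 = 11/2.

11/2


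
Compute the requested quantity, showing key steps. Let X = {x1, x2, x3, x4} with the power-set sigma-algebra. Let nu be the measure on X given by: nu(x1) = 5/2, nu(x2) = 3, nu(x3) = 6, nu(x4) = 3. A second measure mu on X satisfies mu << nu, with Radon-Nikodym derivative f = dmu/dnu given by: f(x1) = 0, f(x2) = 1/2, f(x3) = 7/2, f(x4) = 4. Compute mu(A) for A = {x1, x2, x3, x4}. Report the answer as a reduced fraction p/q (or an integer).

By the defining property of the Radon-Nikodym derivative, for every measurable set A,
  mu(A) = integral_A f dnu.
Since nu is a discrete measure concentrated on the atoms of X, the integral over A reduces to the sum
  mu(A) = sum_{x in A} f(x) * nu({x}).
Computing each term:
  x1: f(x1) * nu(x1) = 0 * 5/2 = 0.
  x2: f(x2) * nu(x2) = 1/2 * 3 = 3/2.
  x3: f(x3) * nu(x3) = 7/2 * 6 = 21.
  x4: f(x4) * nu(x4) = 4 * 3 = 12.
Summing: mu(A) = 0 + 3/2 + 21 + 12 = 69/2.

69/2


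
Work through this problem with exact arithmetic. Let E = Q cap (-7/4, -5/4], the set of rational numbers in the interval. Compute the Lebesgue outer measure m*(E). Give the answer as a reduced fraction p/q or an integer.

The set Q cap (-7/4, -5/4] is countable (a subset of the countable set Q). Lebesgue outer measure of any countable set is 0: each singleton {q} has m*({q}) = 0, and by countable subadditivity m*(union_k {q_k}) <= sum_k m*({q_k}) = sum_k 0 = 0. The reverse inequality m*(E) >= 0 is automatic. So m*(Q cap (-7/4, -5/4]) = 0.

0


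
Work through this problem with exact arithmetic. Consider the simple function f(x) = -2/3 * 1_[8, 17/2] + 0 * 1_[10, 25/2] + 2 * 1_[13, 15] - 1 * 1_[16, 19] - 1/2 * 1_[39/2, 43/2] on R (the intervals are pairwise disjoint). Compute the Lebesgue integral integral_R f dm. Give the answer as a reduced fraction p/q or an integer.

For a simple function f = sum_i c_i * 1_{A_i} with disjoint A_i,
  integral f dm = sum_i c_i * m(A_i).
Lengths of the A_i:
  m(A_1) = 17/2 - 8 = 1/2.
  m(A_2) = 25/2 - 10 = 5/2.
  m(A_3) = 15 - 13 = 2.
  m(A_4) = 19 - 16 = 3.
  m(A_5) = 43/2 - 39/2 = 2.
Contributions c_i * m(A_i):
  (-2/3) * (1/2) = -1/3.
  (0) * (5/2) = 0.
  (2) * (2) = 4.
  (-1) * (3) = -3.
  (-1/2) * (2) = -1.
Total: -1/3 + 0 + 4 - 3 - 1 = -1/3.

-1/3


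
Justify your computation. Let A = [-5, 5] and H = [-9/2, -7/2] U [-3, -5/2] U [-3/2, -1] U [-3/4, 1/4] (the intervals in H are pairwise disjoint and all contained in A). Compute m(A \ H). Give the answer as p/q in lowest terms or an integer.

The ambient interval has length m(A) = 5 - (-5) = 10.
Since the holes are disjoint and sit inside A, by finite additivity
  m(H) = sum_i (b_i - a_i), and m(A \ H) = m(A) - m(H).
Computing the hole measures:
  m(H_1) = -7/2 - (-9/2) = 1.
  m(H_2) = -5/2 - (-3) = 1/2.
  m(H_3) = -1 - (-3/2) = 1/2.
  m(H_4) = 1/4 - (-3/4) = 1.
Summed: m(H) = 1 + 1/2 + 1/2 + 1 = 3.
So m(A \ H) = 10 - 3 = 7.

7


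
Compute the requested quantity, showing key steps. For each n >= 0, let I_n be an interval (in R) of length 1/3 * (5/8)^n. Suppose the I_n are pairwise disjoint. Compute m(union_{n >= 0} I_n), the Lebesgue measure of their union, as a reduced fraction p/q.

By countable additivity of the Lebesgue measure on pairwise disjoint measurable sets,
  m(union_{n >= 0} I_n) = sum_{n >= 0} m(I_n) = sum_{n >= 0} a * r^n,
  with a = 1/3 and r = 5/8.
Since 0 < r = 5/8 < 1, the geometric series converges:
  sum_{n >= 0} a * r^n = a / (1 - r).
  = 1/3 / (1 - 5/8)
  = 1/3 / (3/8)
  = 8/9.

8/9


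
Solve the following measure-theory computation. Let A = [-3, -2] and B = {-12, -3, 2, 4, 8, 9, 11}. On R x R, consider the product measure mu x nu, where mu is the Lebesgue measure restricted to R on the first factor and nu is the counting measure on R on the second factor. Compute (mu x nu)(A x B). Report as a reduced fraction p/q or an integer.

For a measurable rectangle A x B, the product measure satisfies
  (mu x nu)(A x B) = mu(A) * nu(B).
  mu(A) = 1.
  nu(B) = 7.
  (mu x nu)(A x B) = 1 * 7 = 7.

7


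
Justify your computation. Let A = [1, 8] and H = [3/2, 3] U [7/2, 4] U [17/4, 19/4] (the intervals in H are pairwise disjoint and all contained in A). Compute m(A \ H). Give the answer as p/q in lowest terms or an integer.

The ambient interval has length m(A) = 8 - 1 = 7.
Since the holes are disjoint and sit inside A, by finite additivity
  m(H) = sum_i (b_i - a_i), and m(A \ H) = m(A) - m(H).
Computing the hole measures:
  m(H_1) = 3 - 3/2 = 3/2.
  m(H_2) = 4 - 7/2 = 1/2.
  m(H_3) = 19/4 - 17/4 = 1/2.
Summed: m(H) = 3/2 + 1/2 + 1/2 = 5/2.
So m(A \ H) = 7 - 5/2 = 9/2.

9/2


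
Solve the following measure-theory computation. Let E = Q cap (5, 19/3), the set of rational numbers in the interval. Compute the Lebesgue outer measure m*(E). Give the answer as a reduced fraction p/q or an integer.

Q cap (5, 19/3) is countable; list its elements as q_1, q_2, ... . Fix eps > 0 and cover the k-th point by an interval of length eps * 2^(-k). The cover has total length eps * sum_{k>=1} 2^(-k) = eps, so by definition of outer measure m*(Q cap (5, 19/3)) <= eps. Since eps was arbitrary and m* >= 0, the outer measure is 0.

0


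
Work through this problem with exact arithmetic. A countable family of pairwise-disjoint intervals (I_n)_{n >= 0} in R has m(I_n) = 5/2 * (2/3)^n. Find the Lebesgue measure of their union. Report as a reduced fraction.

By countable additivity of the Lebesgue measure on pairwise disjoint measurable sets,
  m(union_{n >= 0} I_n) = sum_{n >= 0} m(I_n) = sum_{n >= 0} a * r^n,
  with a = 5/2 and r = 2/3.
Since 0 < r = 2/3 < 1, the geometric series converges:
  sum_{n >= 0} a * r^n = a / (1 - r).
  = 5/2 / (1 - 2/3)
  = 5/2 / (1/3)
  = 15/2.

15/2


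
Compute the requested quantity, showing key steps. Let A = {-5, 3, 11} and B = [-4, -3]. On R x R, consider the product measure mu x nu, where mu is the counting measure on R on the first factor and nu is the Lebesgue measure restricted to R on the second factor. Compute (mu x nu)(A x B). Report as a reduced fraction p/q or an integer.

For a measurable rectangle A x B, the product measure satisfies
  (mu x nu)(A x B) = mu(A) * nu(B).
  mu(A) = 3.
  nu(B) = 1.
  (mu x nu)(A x B) = 3 * 1 = 3.

3


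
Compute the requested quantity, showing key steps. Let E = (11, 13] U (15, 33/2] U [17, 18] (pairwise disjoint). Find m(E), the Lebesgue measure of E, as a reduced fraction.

For pairwise disjoint intervals, m(union_i I_i) = sum_i m(I_i),
and m is invariant under swapping open/closed endpoints (single points have measure 0).
So m(E) = sum_i (b_i - a_i).
  I_1 has length 13 - 11 = 2.
  I_2 has length 33/2 - 15 = 3/2.
  I_3 has length 18 - 17 = 1.
Summing:
  m(E) = 2 + 3/2 + 1 = 9/2.

9/2


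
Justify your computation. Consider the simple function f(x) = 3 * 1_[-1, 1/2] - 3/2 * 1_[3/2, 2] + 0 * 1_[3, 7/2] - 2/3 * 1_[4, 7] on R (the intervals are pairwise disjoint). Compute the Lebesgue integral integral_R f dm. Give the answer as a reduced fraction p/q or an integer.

For a simple function f = sum_i c_i * 1_{A_i} with disjoint A_i,
  integral f dm = sum_i c_i * m(A_i).
Lengths of the A_i:
  m(A_1) = 1/2 - (-1) = 3/2.
  m(A_2) = 2 - 3/2 = 1/2.
  m(A_3) = 7/2 - 3 = 1/2.
  m(A_4) = 7 - 4 = 3.
Contributions c_i * m(A_i):
  (3) * (3/2) = 9/2.
  (-3/2) * (1/2) = -3/4.
  (0) * (1/2) = 0.
  (-2/3) * (3) = -2.
Total: 9/2 - 3/4 + 0 - 2 = 7/4.

7/4


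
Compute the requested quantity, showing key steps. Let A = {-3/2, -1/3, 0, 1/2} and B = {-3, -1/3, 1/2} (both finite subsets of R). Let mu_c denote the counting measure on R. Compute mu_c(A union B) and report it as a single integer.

Counting measure on a finite set equals cardinality. By inclusion-exclusion, |A union B| = |A| + |B| - |A cap B|.
|A| = 4, |B| = 3, |A cap B| = 2.
So mu_c(A union B) = 4 + 3 - 2 = 5.

5


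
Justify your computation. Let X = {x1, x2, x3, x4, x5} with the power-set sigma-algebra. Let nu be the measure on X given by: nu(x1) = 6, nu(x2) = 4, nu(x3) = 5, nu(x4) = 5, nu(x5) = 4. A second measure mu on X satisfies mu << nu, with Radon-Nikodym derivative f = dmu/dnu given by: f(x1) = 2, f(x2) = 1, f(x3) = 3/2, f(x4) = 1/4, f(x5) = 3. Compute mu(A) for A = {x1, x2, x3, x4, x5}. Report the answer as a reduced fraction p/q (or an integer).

By the defining property of the Radon-Nikodym derivative, for every measurable set A,
  mu(A) = integral_A f dnu.
Since nu is a discrete measure concentrated on the atoms of X, the integral over A reduces to the sum
  mu(A) = sum_{x in A} f(x) * nu({x}).
Computing each term:
  x1: f(x1) * nu(x1) = 2 * 6 = 12.
  x2: f(x2) * nu(x2) = 1 * 4 = 4.
  x3: f(x3) * nu(x3) = 3/2 * 5 = 15/2.
  x4: f(x4) * nu(x4) = 1/4 * 5 = 5/4.
  x5: f(x5) * nu(x5) = 3 * 4 = 12.
Summing: mu(A) = 12 + 4 + 15/2 + 5/4 + 12 = 147/4.

147/4


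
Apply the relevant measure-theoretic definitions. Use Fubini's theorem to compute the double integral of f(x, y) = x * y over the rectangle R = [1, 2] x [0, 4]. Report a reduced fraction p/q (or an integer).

f(x, y) is a tensor product of a function of x and a function of y, and both factors are bounded continuous (hence Lebesgue integrable) on the rectangle, so Fubini's theorem applies:
  integral_R f d(m x m) = (integral_a1^b1 x dx) * (integral_a2^b2 y dy).
Inner integral in x: integral_{1}^{2} x dx = (2^2 - 1^2)/2
  = 3/2.
Inner integral in y: integral_{0}^{4} y dy = (4^2 - 0^2)/2
  = 8.
Product: (3/2) * (8) = 12.

12


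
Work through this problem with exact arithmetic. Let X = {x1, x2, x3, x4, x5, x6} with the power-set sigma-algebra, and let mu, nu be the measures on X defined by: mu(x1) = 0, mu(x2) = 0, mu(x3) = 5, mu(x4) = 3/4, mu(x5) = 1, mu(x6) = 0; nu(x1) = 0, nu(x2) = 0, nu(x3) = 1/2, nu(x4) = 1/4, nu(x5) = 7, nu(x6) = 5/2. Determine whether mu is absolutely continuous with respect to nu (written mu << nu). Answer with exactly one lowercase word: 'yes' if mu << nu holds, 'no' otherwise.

mu << nu means: every nu-null measurable set is also mu-null; equivalently, for every atom x, if nu({x}) = 0 then mu({x}) = 0.
Checking each atom:
  x1: nu = 0, mu = 0 -> consistent with mu << nu.
  x2: nu = 0, mu = 0 -> consistent with mu << nu.
  x3: nu = 1/2 > 0 -> no constraint.
  x4: nu = 1/4 > 0 -> no constraint.
  x5: nu = 7 > 0 -> no constraint.
  x6: nu = 5/2 > 0 -> no constraint.
No atom violates the condition. Therefore mu << nu.

yes


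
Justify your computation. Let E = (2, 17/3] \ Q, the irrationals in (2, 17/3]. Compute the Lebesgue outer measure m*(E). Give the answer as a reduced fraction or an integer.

The interval I = (2, 17/3] has m(I) = 17/3 - 2 = 11/3 (endpoints are measure-zero, so open/closed/half-open agree). Write I = (I cap Q) u (I \ Q). The rationals in I are countable, so m*(I cap Q) = 0 (cover each rational by intervals whose total length is arbitrarily small). By countable subadditivity m*(I) <= m*(I cap Q) + m*(I \ Q), hence m*(I \ Q) >= m(I) = 11/3. The reverse inequality m*(I \ Q) <= m*(I) = 11/3 is trivial since (I \ Q) is a subset of I. Therefore m*(I \ Q) = 11/3.

11/3


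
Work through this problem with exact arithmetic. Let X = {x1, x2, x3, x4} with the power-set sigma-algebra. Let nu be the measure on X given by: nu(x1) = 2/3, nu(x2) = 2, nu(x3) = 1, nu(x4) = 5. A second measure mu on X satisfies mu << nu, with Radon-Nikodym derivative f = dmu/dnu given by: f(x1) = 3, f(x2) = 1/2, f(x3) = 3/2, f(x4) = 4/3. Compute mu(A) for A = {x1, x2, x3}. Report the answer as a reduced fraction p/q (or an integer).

By the defining property of the Radon-Nikodym derivative, for every measurable set A,
  mu(A) = integral_A f dnu.
Since nu is a discrete measure concentrated on the atoms of X, the integral over A reduces to the sum
  mu(A) = sum_{x in A} f(x) * nu({x}).
Computing each term:
  x1: f(x1) * nu(x1) = 3 * 2/3 = 2.
  x2: f(x2) * nu(x2) = 1/2 * 2 = 1.
  x3: f(x3) * nu(x3) = 3/2 * 1 = 3/2.
Summing: mu(A) = 2 + 1 + 3/2 = 9/2.

9/2


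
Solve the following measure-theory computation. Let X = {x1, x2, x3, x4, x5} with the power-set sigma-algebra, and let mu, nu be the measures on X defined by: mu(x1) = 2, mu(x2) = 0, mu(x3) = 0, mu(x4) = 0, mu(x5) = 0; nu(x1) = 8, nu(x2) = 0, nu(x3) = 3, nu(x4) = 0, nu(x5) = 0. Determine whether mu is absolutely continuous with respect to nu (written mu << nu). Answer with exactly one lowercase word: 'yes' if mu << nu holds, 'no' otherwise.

mu << nu means: every nu-null measurable set is also mu-null; equivalently, for every atom x, if nu({x}) = 0 then mu({x}) = 0.
Checking each atom:
  x1: nu = 8 > 0 -> no constraint.
  x2: nu = 0, mu = 0 -> consistent with mu << nu.
  x3: nu = 3 > 0 -> no constraint.
  x4: nu = 0, mu = 0 -> consistent with mu << nu.
  x5: nu = 0, mu = 0 -> consistent with mu << nu.
No atom violates the condition. Therefore mu << nu.

yes


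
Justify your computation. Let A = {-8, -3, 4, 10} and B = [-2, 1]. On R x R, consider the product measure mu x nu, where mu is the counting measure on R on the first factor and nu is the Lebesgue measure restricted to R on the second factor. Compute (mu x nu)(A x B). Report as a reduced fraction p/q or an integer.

For a measurable rectangle A x B, the product measure satisfies
  (mu x nu)(A x B) = mu(A) * nu(B).
  mu(A) = 4.
  nu(B) = 3.
  (mu x nu)(A x B) = 4 * 3 = 12.

12


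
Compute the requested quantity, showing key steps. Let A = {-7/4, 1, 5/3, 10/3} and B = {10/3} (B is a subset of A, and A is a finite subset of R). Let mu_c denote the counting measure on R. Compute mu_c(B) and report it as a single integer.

Counting measure assigns mu_c(E) = |E| (number of elements) when E is finite.
B has 1 element(s), so mu_c(B) = 1.

1


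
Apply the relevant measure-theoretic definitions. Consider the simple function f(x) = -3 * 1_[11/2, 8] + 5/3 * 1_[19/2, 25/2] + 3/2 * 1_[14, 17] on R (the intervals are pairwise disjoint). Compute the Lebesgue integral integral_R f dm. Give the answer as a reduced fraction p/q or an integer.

For a simple function f = sum_i c_i * 1_{A_i} with disjoint A_i,
  integral f dm = sum_i c_i * m(A_i).
Lengths of the A_i:
  m(A_1) = 8 - 11/2 = 5/2.
  m(A_2) = 25/2 - 19/2 = 3.
  m(A_3) = 17 - 14 = 3.
Contributions c_i * m(A_i):
  (-3) * (5/2) = -15/2.
  (5/3) * (3) = 5.
  (3/2) * (3) = 9/2.
Total: -15/2 + 5 + 9/2 = 2.

2


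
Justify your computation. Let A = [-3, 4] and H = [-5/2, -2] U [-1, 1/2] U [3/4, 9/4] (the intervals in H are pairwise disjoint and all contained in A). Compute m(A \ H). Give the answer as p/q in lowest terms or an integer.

The ambient interval has length m(A) = 4 - (-3) = 7.
Since the holes are disjoint and sit inside A, by finite additivity
  m(H) = sum_i (b_i - a_i), and m(A \ H) = m(A) - m(H).
Computing the hole measures:
  m(H_1) = -2 - (-5/2) = 1/2.
  m(H_2) = 1/2 - (-1) = 3/2.
  m(H_3) = 9/4 - 3/4 = 3/2.
Summed: m(H) = 1/2 + 3/2 + 3/2 = 7/2.
So m(A \ H) = 7 - 7/2 = 7/2.

7/2


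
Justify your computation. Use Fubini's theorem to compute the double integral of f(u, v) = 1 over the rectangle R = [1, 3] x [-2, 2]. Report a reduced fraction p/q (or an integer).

f(u, v) is a tensor product of a function of u and a function of v, and both factors are bounded continuous (hence Lebesgue integrable) on the rectangle, so Fubini's theorem applies:
  integral_R f d(m x m) = (integral_a1^b1 1 du) * (integral_a2^b2 1 dv).
Inner integral in u: integral_{1}^{3} 1 du = (3^1 - 1^1)/1
  = 2.
Inner integral in v: integral_{-2}^{2} 1 dv = (2^1 - (-2)^1)/1
  = 4.
Product: (2) * (4) = 8.

8


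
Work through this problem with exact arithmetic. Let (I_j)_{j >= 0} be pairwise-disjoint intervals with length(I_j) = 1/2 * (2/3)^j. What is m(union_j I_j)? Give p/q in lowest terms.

By countable additivity of the Lebesgue measure on pairwise disjoint measurable sets,
  m(union_{j >= 0} I_j) = sum_{j >= 0} m(I_j) = sum_{j >= 0} a * r^j,
  with a = 1/2 and r = 2/3.
Since 0 < r = 2/3 < 1, the geometric series converges:
  sum_{j >= 0} a * r^j = a / (1 - r).
  = 1/2 / (1 - 2/3)
  = 1/2 / (1/3)
  = 3/2.

3/2


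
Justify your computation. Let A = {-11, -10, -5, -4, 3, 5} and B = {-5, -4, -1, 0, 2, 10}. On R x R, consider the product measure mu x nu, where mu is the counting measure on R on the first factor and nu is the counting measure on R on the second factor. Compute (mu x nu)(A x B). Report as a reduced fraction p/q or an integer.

For a measurable rectangle A x B, the product measure satisfies
  (mu x nu)(A x B) = mu(A) * nu(B).
  mu(A) = 6.
  nu(B) = 6.
  (mu x nu)(A x B) = 6 * 6 = 36.

36


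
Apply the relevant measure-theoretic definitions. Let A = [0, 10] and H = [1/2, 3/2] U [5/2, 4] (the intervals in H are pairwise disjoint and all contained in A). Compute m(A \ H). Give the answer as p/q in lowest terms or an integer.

The ambient interval has length m(A) = 10 - 0 = 10.
Since the holes are disjoint and sit inside A, by finite additivity
  m(H) = sum_i (b_i - a_i), and m(A \ H) = m(A) - m(H).
Computing the hole measures:
  m(H_1) = 3/2 - 1/2 = 1.
  m(H_2) = 4 - 5/2 = 3/2.
Summed: m(H) = 1 + 3/2 = 5/2.
So m(A \ H) = 10 - 5/2 = 15/2.

15/2


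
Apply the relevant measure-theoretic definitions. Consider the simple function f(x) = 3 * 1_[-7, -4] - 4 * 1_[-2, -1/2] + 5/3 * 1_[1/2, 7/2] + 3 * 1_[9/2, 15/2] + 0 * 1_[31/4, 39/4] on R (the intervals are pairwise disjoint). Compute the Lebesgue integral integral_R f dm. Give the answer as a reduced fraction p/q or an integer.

For a simple function f = sum_i c_i * 1_{A_i} with disjoint A_i,
  integral f dm = sum_i c_i * m(A_i).
Lengths of the A_i:
  m(A_1) = -4 - (-7) = 3.
  m(A_2) = -1/2 - (-2) = 3/2.
  m(A_3) = 7/2 - 1/2 = 3.
  m(A_4) = 15/2 - 9/2 = 3.
  m(A_5) = 39/4 - 31/4 = 2.
Contributions c_i * m(A_i):
  (3) * (3) = 9.
  (-4) * (3/2) = -6.
  (5/3) * (3) = 5.
  (3) * (3) = 9.
  (0) * (2) = 0.
Total: 9 - 6 + 5 + 9 + 0 = 17.

17


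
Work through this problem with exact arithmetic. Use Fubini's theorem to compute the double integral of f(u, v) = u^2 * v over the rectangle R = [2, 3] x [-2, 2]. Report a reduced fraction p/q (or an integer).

f(u, v) is a tensor product of a function of u and a function of v, and both factors are bounded continuous (hence Lebesgue integrable) on the rectangle, so Fubini's theorem applies:
  integral_R f d(m x m) = (integral_a1^b1 u^2 du) * (integral_a2^b2 v dv).
Inner integral in u: integral_{2}^{3} u^2 du = (3^3 - 2^3)/3
  = 19/3.
Inner integral in v: integral_{-2}^{2} v dv = (2^2 - (-2)^2)/2
  = 0.
Product: (19/3) * (0) = 0.

0


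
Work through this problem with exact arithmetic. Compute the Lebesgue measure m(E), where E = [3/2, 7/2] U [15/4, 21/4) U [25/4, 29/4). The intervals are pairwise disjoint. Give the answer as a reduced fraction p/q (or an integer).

For pairwise disjoint intervals, m(union_i I_i) = sum_i m(I_i),
and m is invariant under swapping open/closed endpoints (single points have measure 0).
So m(E) = sum_i (b_i - a_i).
  I_1 has length 7/2 - 3/2 = 2.
  I_2 has length 21/4 - 15/4 = 3/2.
  I_3 has length 29/4 - 25/4 = 1.
Summing:
  m(E) = 2 + 3/2 + 1 = 9/2.

9/2


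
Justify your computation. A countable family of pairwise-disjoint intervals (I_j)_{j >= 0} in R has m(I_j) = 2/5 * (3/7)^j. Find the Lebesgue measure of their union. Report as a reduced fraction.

By countable additivity of the Lebesgue measure on pairwise disjoint measurable sets,
  m(union_{j >= 0} I_j) = sum_{j >= 0} m(I_j) = sum_{j >= 0} a * r^j,
  with a = 2/5 and r = 3/7.
Since 0 < r = 3/7 < 1, the geometric series converges:
  sum_{j >= 0} a * r^j = a / (1 - r).
  = 2/5 / (1 - 3/7)
  = 2/5 / (4/7)
  = 7/10.

7/10


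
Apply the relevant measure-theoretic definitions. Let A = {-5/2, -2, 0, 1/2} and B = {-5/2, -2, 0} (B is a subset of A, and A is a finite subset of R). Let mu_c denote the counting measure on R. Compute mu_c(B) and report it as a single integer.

Counting measure assigns mu_c(E) = |E| (number of elements) when E is finite.
B has 3 element(s), so mu_c(B) = 3.

3


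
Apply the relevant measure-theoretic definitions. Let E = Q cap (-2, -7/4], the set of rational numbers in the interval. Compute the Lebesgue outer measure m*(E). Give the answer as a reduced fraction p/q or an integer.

The set Q cap (-2, -7/4] is countable (a subset of the countable set Q). Lebesgue outer measure of any countable set is 0: each singleton {q} has m*({q}) = 0, and by countable subadditivity m*(union_k {q_k}) <= sum_k m*({q_k}) = sum_k 0 = 0. The reverse inequality m*(E) >= 0 is automatic. So m*(Q cap (-2, -7/4]) = 0.

0


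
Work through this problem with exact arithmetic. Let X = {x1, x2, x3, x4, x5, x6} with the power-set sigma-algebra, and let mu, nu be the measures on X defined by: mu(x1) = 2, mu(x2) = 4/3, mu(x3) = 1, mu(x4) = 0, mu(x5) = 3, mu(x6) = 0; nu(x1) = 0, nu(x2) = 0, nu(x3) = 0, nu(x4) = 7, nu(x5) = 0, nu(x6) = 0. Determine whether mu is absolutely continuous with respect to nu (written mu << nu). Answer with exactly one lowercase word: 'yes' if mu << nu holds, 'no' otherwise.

mu << nu means: every nu-null measurable set is also mu-null; equivalently, for every atom x, if nu({x}) = 0 then mu({x}) = 0.
Checking each atom:
  x1: nu = 0, mu = 2 > 0 -> violates mu << nu.
  x2: nu = 0, mu = 4/3 > 0 -> violates mu << nu.
  x3: nu = 0, mu = 1 > 0 -> violates mu << nu.
  x4: nu = 7 > 0 -> no constraint.
  x5: nu = 0, mu = 3 > 0 -> violates mu << nu.
  x6: nu = 0, mu = 0 -> consistent with mu << nu.
The atom(s) x1, x2, x3, x5 violate the condition (nu = 0 but mu > 0). Therefore mu is NOT absolutely continuous w.r.t. nu.

no


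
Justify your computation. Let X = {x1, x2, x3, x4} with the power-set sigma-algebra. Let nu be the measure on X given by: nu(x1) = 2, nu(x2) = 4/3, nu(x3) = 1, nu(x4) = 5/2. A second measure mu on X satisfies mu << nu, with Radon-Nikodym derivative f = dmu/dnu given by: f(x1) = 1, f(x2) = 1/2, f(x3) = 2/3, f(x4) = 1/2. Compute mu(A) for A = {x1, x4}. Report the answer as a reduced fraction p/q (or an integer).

By the defining property of the Radon-Nikodym derivative, for every measurable set A,
  mu(A) = integral_A f dnu.
Since nu is a discrete measure concentrated on the atoms of X, the integral over A reduces to the sum
  mu(A) = sum_{x in A} f(x) * nu({x}).
Computing each term:
  x1: f(x1) * nu(x1) = 1 * 2 = 2.
  x4: f(x4) * nu(x4) = 1/2 * 5/2 = 5/4.
Summing: mu(A) = 2 + 5/4 = 13/4.

13/4


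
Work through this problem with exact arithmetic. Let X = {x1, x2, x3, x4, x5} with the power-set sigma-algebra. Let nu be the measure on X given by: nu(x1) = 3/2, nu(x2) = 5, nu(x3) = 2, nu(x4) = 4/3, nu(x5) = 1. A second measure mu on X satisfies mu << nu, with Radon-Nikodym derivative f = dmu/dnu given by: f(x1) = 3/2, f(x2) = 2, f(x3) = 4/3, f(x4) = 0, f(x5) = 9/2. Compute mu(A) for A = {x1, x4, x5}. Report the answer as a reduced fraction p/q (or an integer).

By the defining property of the Radon-Nikodym derivative, for every measurable set A,
  mu(A) = integral_A f dnu.
Since nu is a discrete measure concentrated on the atoms of X, the integral over A reduces to the sum
  mu(A) = sum_{x in A} f(x) * nu({x}).
Computing each term:
  x1: f(x1) * nu(x1) = 3/2 * 3/2 = 9/4.
  x4: f(x4) * nu(x4) = 0 * 4/3 = 0.
  x5: f(x5) * nu(x5) = 9/2 * 1 = 9/2.
Summing: mu(A) = 9/4 + 0 + 9/2 = 27/4.

27/4


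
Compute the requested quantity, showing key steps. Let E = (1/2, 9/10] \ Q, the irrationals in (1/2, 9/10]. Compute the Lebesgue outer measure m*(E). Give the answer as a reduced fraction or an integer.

The interval I = (1/2, 9/10] has m(I) = 9/10 - 1/2 = 2/5 (endpoints are measure-zero, so open/closed/half-open agree). Write I = (I cap Q) u (I \ Q). The rationals in I are countable, so m*(I cap Q) = 0 (cover each rational by intervals whose total length is arbitrarily small). By countable subadditivity m*(I) <= m*(I cap Q) + m*(I \ Q), hence m*(I \ Q) >= m(I) = 2/5. The reverse inequality m*(I \ Q) <= m*(I) = 2/5 is trivial since (I \ Q) is a subset of I. Therefore m*(I \ Q) = 2/5.

2/5


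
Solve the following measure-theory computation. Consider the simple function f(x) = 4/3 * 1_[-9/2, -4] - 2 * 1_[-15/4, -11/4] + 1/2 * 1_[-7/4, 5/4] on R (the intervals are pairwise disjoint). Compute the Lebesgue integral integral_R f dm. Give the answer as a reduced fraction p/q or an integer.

For a simple function f = sum_i c_i * 1_{A_i} with disjoint A_i,
  integral f dm = sum_i c_i * m(A_i).
Lengths of the A_i:
  m(A_1) = -4 - (-9/2) = 1/2.
  m(A_2) = -11/4 - (-15/4) = 1.
  m(A_3) = 5/4 - (-7/4) = 3.
Contributions c_i * m(A_i):
  (4/3) * (1/2) = 2/3.
  (-2) * (1) = -2.
  (1/2) * (3) = 3/2.
Total: 2/3 - 2 + 3/2 = 1/6.

1/6


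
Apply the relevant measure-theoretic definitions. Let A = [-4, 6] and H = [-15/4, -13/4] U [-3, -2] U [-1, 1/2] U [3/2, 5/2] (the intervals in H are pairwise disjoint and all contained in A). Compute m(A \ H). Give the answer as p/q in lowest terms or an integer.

The ambient interval has length m(A) = 6 - (-4) = 10.
Since the holes are disjoint and sit inside A, by finite additivity
  m(H) = sum_i (b_i - a_i), and m(A \ H) = m(A) - m(H).
Computing the hole measures:
  m(H_1) = -13/4 - (-15/4) = 1/2.
  m(H_2) = -2 - (-3) = 1.
  m(H_3) = 1/2 - (-1) = 3/2.
  m(H_4) = 5/2 - 3/2 = 1.
Summed: m(H) = 1/2 + 1 + 3/2 + 1 = 4.
So m(A \ H) = 10 - 4 = 6.

6


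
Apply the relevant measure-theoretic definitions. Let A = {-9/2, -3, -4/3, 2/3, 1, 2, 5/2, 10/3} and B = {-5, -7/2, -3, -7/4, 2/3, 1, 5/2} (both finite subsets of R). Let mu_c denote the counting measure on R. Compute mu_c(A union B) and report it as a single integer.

Counting measure on a finite set equals cardinality. By inclusion-exclusion, |A union B| = |A| + |B| - |A cap B|.
|A| = 8, |B| = 7, |A cap B| = 4.
So mu_c(A union B) = 8 + 7 - 4 = 11.

11


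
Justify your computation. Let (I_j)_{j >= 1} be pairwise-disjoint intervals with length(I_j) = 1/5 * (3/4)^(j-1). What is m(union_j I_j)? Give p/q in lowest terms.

By countable additivity of the Lebesgue measure on pairwise disjoint measurable sets,
  m(union_{j >= 1} I_j) = sum_{j >= 1} m(I_j) = sum_{j >= 1} a * r^(j-1),
  with a = 1/5 and r = 3/4.
Since 0 < r = 3/4 < 1, the geometric series converges:
  sum_{j >= 1} a * r^(j-1) = a / (1 - r).
  = 1/5 / (1 - 3/4)
  = 1/5 / (1/4)
  = 4/5.

4/5


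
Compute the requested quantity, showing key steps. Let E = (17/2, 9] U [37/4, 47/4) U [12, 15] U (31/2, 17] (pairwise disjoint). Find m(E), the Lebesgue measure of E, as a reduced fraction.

For pairwise disjoint intervals, m(union_i I_i) = sum_i m(I_i),
and m is invariant under swapping open/closed endpoints (single points have measure 0).
So m(E) = sum_i (b_i - a_i).
  I_1 has length 9 - 17/2 = 1/2.
  I_2 has length 47/4 - 37/4 = 5/2.
  I_3 has length 15 - 12 = 3.
  I_4 has length 17 - 31/2 = 3/2.
Summing:
  m(E) = 1/2 + 5/2 + 3 + 3/2 = 15/2.

15/2


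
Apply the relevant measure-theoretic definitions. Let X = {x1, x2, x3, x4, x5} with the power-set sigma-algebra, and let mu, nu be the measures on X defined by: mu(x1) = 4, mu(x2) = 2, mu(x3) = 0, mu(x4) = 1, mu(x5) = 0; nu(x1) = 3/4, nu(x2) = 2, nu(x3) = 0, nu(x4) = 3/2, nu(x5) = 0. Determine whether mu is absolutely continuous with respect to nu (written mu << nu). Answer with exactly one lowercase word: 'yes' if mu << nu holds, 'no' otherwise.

mu << nu means: every nu-null measurable set is also mu-null; equivalently, for every atom x, if nu({x}) = 0 then mu({x}) = 0.
Checking each atom:
  x1: nu = 3/4 > 0 -> no constraint.
  x2: nu = 2 > 0 -> no constraint.
  x3: nu = 0, mu = 0 -> consistent with mu << nu.
  x4: nu = 3/2 > 0 -> no constraint.
  x5: nu = 0, mu = 0 -> consistent with mu << nu.
No atom violates the condition. Therefore mu << nu.

yes


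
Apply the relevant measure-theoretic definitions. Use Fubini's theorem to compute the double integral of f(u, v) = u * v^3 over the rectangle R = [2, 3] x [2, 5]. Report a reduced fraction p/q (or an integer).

f(u, v) is a tensor product of a function of u and a function of v, and both factors are bounded continuous (hence Lebesgue integrable) on the rectangle, so Fubini's theorem applies:
  integral_R f d(m x m) = (integral_a1^b1 u du) * (integral_a2^b2 v^3 dv).
Inner integral in u: integral_{2}^{3} u du = (3^2 - 2^2)/2
  = 5/2.
Inner integral in v: integral_{2}^{5} v^3 dv = (5^4 - 2^4)/4
  = 609/4.
Product: (5/2) * (609/4) = 3045/8.

3045/8


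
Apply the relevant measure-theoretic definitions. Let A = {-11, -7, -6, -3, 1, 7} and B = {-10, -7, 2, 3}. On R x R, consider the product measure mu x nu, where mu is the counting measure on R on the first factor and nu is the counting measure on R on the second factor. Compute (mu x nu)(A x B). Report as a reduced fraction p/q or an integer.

For a measurable rectangle A x B, the product measure satisfies
  (mu x nu)(A x B) = mu(A) * nu(B).
  mu(A) = 6.
  nu(B) = 4.
  (mu x nu)(A x B) = 6 * 4 = 24.

24


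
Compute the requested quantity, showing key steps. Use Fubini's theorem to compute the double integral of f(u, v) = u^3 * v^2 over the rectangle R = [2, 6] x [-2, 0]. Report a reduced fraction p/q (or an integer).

f(u, v) is a tensor product of a function of u and a function of v, and both factors are bounded continuous (hence Lebesgue integrable) on the rectangle, so Fubini's theorem applies:
  integral_R f d(m x m) = (integral_a1^b1 u^3 du) * (integral_a2^b2 v^2 dv).
Inner integral in u: integral_{2}^{6} u^3 du = (6^4 - 2^4)/4
  = 320.
Inner integral in v: integral_{-2}^{0} v^2 dv = (0^3 - (-2)^3)/3
  = 8/3.
Product: (320) * (8/3) = 2560/3.

2560/3


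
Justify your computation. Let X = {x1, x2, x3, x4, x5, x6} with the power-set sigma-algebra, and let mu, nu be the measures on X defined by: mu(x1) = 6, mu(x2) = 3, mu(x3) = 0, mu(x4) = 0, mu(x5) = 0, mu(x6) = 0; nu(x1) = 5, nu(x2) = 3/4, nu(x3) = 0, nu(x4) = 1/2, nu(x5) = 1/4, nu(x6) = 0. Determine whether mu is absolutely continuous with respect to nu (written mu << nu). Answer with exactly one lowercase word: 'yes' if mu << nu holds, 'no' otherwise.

mu << nu means: every nu-null measurable set is also mu-null; equivalently, for every atom x, if nu({x}) = 0 then mu({x}) = 0.
Checking each atom:
  x1: nu = 5 > 0 -> no constraint.
  x2: nu = 3/4 > 0 -> no constraint.
  x3: nu = 0, mu = 0 -> consistent with mu << nu.
  x4: nu = 1/2 > 0 -> no constraint.
  x5: nu = 1/4 > 0 -> no constraint.
  x6: nu = 0, mu = 0 -> consistent with mu << nu.
No atom violates the condition. Therefore mu << nu.

yes


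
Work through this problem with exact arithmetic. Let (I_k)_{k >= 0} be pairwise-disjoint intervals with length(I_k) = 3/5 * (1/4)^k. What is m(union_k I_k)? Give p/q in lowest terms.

By countable additivity of the Lebesgue measure on pairwise disjoint measurable sets,
  m(union_{k >= 0} I_k) = sum_{k >= 0} m(I_k) = sum_{k >= 0} a * r^k,
  with a = 3/5 and r = 1/4.
Since 0 < r = 1/4 < 1, the geometric series converges:
  sum_{k >= 0} a * r^k = a / (1 - r).
  = 3/5 / (1 - 1/4)
  = 3/5 / (3/4)
  = 4/5.

4/5


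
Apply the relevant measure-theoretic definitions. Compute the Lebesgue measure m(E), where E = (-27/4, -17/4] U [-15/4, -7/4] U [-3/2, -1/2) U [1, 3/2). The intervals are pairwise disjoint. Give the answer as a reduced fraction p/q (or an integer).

For pairwise disjoint intervals, m(union_i I_i) = sum_i m(I_i),
and m is invariant under swapping open/closed endpoints (single points have measure 0).
So m(E) = sum_i (b_i - a_i).
  I_1 has length -17/4 - (-27/4) = 5/2.
  I_2 has length -7/4 - (-15/4) = 2.
  I_3 has length -1/2 - (-3/2) = 1.
  I_4 has length 3/2 - 1 = 1/2.
Summing:
  m(E) = 5/2 + 2 + 1 + 1/2 = 6.

6


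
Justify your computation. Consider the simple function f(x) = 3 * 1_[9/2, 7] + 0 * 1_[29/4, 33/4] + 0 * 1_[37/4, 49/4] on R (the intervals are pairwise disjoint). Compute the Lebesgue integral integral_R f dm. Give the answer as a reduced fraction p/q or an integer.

For a simple function f = sum_i c_i * 1_{A_i} with disjoint A_i,
  integral f dm = sum_i c_i * m(A_i).
Lengths of the A_i:
  m(A_1) = 7 - 9/2 = 5/2.
  m(A_2) = 33/4 - 29/4 = 1.
  m(A_3) = 49/4 - 37/4 = 3.
Contributions c_i * m(A_i):
  (3) * (5/2) = 15/2.
  (0) * (1) = 0.
  (0) * (3) = 0.
Total: 15/2 + 0 + 0 = 15/2.

15/2


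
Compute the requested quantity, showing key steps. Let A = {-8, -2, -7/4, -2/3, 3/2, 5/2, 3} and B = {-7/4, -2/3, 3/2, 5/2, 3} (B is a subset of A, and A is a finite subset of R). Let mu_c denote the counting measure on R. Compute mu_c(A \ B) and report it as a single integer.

Counting measure assigns mu_c(E) = |E| (number of elements) when E is finite. For B subset A, A \ B is the set of elements of A not in B, so |A \ B| = |A| - |B|.
|A| = 7, |B| = 5, so mu_c(A \ B) = 7 - 5 = 2.

2
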